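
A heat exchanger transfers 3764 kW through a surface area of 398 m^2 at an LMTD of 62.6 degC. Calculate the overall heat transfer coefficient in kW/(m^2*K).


From Q = U*A*LMTD, U = Q / (A * LMTD)
U = 3764 / (398 * 62.6) = 3764 / 24914.8 = 0.1511

0.1511 kW/(m^2*K)


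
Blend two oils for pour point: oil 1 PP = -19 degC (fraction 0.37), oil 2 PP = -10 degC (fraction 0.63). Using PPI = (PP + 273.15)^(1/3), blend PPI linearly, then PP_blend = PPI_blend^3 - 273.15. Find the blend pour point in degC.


PPI_1 = (-19 + 273.15)^(1/3) = 6.334272
PPI_2 = (-10 + 273.15)^(1/3) = 6.408176
PPI_blend = 0.37 * 6.334272 + 0.63 * 6.408176 = 6.380832
PP_blend = 6.380832^3 - 273.15 = 259.7957 - 273.15 = -13.35

-13.35 degC


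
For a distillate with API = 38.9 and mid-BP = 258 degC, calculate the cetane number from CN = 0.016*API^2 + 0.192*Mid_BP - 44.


CN = 0.016 * 38.9^2 + 0.192 * 258 - 44
CN = 24.21136 + 49.536 - 44 = 29.74736

29.74736


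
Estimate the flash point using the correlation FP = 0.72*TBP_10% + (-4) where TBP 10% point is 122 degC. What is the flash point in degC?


FP = 0.72 * 122 + (-4) = 83.84

83.84 degC


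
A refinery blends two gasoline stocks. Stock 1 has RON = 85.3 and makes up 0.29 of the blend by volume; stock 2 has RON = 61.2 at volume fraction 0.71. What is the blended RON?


Linear blending: RON_blend = sum(vi * RONi)
Contribution 1: 0.29 * 85.3 = 24.737
Contribution 2: 0.71 * 61.2 = 43.452
RON_blend = 24.737 + 43.452 = 68.189

68.189


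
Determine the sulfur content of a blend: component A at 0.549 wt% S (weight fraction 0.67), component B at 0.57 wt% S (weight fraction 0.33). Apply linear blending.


Linear sulfur blending: S_blend = x1*S1 + x2*S2
Contribution 1: 0.67 * 0.549 = 0.36783 wt%
Contribution 2: 0.33 * 0.57 = 0.1881 wt%
S_blend = 0.36783 + 0.1881 = 0.55593

0.55593 wt%


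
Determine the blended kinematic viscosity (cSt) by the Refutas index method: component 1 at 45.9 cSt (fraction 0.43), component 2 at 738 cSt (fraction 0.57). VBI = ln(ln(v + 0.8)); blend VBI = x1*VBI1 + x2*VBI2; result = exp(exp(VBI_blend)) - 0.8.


Refutas method: VBN_i = 14.534*ln(ln(visc_i + 0.8)) + 10.975, blended linearly by mass fraction; since VBN is linear in VBI_i = ln(ln(visc_i + 0.8)) and the fractions sum to 1, blend VBI directly: visc = exp(exp(VBI_blend)) - 0.8
VBI_1 = ln(ln(45.9 + 0.8)) = 1.34645
VBI_2 = ln(ln(738 + 0.8)) = 1.88783
VBI_blend = 0.43 * 1.34645 + 0.57 * 1.88783 = 1.65504
visc_blend = exp(exp(1.65504)) - 0.8 = 186.6

186.6 cSt


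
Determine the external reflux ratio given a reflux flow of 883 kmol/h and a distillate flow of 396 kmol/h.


Reflux ratio definition: R = L / D (liquid returned / distillate withdrawn)
L = 883 kmol/h, D = 396 kmol/h
R = 883 / 396 = 2.230

2.230


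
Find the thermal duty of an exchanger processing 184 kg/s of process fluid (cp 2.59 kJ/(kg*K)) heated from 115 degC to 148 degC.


Q = m_dot * cp * delta_T
delta_T = 148 - 115 = 33 K
Q = 184 * 2.59 * 33
= 476.56 * 33
= 15726.48 kW

15726.48 kW


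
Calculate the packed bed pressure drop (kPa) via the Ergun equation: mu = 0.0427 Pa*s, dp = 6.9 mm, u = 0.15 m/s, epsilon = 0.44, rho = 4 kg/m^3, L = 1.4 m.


dp = 6.9 mm = 0.0069 m
Viscous term = 150*0.0427*0.15*(1-0.44)^2 / (0.0069^2*0.44^3) = 74290
Inertial term = 1.75*4*0.15^2*(1-0.44) / (0.0069*0.44^3) = 150.059
dP/L = 74290 + 150.059 = 74440.1 Pa/m
dP = 74440.1 * 1.4 / 1000 = 104.2 kPa

104.2 kPa


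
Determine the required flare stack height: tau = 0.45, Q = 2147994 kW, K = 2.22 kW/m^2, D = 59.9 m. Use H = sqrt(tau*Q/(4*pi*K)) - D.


tau*Q/(4*pi*K) = 0.45 * 2147994 / (4 * pi * 2.22) = 34648.4
sqrt(34648.4) = 186.141
H = 186.141 - 59.9 = 126.2

126.2 m


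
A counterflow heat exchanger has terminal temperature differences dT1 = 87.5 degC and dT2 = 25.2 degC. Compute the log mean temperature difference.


LMTD = (dT1 - dT2) / ln(dT1/dT2)
= (87.5 - 25.2) / ln(87.5 / 25.2) = 62.3 / 1.24479 = 50.05

50.05 degC


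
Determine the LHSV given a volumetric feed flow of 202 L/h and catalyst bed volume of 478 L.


LHSV = volumetric feed rate / catalyst volume
= 202 L/h / 478 L
= 0.4226 h^-1

0.4226 h^-1


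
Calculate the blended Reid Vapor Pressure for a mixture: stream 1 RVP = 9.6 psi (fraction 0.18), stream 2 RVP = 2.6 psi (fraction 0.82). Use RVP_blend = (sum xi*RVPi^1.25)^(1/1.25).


Chevron index: RVP_blend = (sum xi*RVPi^1.25)^(1/1.25)
RVP^1.25 terms: 0.18 * 9.6^1.25 + 0.82 * 2.6^1.25 = 5.74893
RVP_blend = 5.74893^(1/1.25) = 4.052

4.052 psi


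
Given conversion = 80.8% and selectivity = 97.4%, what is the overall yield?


Overall yield = conversion (%) * selectivity (%) / 100
Conversion = 80.8%, Selectivity = 97.4%
Y = 80.8 * 97.4 / 100
= 78.6992 %

78.6992 %


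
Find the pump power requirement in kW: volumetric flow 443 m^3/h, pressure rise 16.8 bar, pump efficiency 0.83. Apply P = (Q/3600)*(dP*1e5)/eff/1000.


Q = 443 / 3600 = 0.123056 m^3/s
P = 0.123056 * (16.8 * 1e5) / 0.83 / 1000 = 249.1

249.1 kW


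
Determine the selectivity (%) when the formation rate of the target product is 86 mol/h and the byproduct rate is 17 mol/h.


Selectivity = desired / (desired + undesired) * 100
Total products = 86 + 17 = 103 mol/h
S = 86 / 103 * 100
= 0.8350 * 100
= 83.50 %

83.50 %


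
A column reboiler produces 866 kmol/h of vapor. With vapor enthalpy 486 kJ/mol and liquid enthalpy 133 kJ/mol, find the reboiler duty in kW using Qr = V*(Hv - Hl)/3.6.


Qr = 866 * (486 - 133) / 3.6 = 866 * 353 / 3.6 = 84920

84920 kW


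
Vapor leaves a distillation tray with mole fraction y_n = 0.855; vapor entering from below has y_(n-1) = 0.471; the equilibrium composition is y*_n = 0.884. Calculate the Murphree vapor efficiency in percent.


Murphree vapor efficiency: EMV = (y_n - y_(n-1)) / (y*_n - y_(n-1)) * 100
EMV = (0.855 - 0.471) / (0.884 - 0.471) * 100 = 0.384 / 0.413 * 100 = 92.98

92.98 %


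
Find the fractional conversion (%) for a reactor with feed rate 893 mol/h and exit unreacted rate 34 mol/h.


X = (F_in - F_out) / F_in * 100
Moles reacted = 893 - 34 = 859
X = 859 / 893 * 100
= 0.9619 * 100
= 96.19 %

96.19 %


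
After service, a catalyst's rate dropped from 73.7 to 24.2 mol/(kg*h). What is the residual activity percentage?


Activity (%) = (rate_used / rate_fresh) * 100
rate_used = 24.2, rate_fresh = 73.7
= (24.2 / 73.7) * 100
= 0.3284 * 100 = 32.84

32.84 %


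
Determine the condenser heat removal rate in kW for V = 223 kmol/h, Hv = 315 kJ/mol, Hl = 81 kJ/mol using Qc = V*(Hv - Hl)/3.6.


Qc = 223 * (315 - 81) / 3.6 = 223 * 234 / 3.6 = 14500

14500 kW


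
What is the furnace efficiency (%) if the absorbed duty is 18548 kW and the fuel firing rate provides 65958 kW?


Furnace efficiency = Q_absorbed / Q_fuel * 100
= 18548 / 65958 * 100 = 28.12

28.12 %


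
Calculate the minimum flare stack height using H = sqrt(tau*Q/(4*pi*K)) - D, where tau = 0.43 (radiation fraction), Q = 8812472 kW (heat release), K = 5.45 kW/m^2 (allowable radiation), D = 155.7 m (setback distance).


tau*Q/(4*pi*K) = 0.43 * 8812472 / (4 * pi * 5.45) = 55329.9
sqrt(55329.9) = 235.223
H = 235.223 - 155.7 = 79.52

79.52 m


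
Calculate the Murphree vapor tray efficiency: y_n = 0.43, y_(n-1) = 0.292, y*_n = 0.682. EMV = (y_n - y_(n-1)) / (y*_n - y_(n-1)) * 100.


Murphree vapor efficiency: EMV = (y_n - y_(n-1)) / (y*_n - y_(n-1)) * 100
EMV = (0.43 - 0.292) / (0.682 - 0.292) * 100 = 0.138 / 0.39 * 100 = 35.38

35.38 %


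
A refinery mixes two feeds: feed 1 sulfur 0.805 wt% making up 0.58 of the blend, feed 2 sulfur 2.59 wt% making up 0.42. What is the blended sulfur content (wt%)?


Linear sulfur blending: S_blend = x1*S1 + x2*S2
Contribution 1: 0.58 * 0.805 = 0.4669 wt%
Contribution 2: 0.42 * 2.59 = 1.0878 wt%
S_blend = 0.4669 + 1.0878 = 1.5547

1.5547 wt%


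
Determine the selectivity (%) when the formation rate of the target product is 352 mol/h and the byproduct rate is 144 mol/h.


Selectivity = desired / (desired + undesired) * 100
Total products = 352 + 144 = 496 mol/h
S = 352 / 496 * 100
= 0.7097 * 100
= 70.97 %

70.97 %


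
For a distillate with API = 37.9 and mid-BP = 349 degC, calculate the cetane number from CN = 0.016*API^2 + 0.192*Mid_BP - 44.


CN = 0.016 * 37.9^2 + 0.192 * 349 - 44
CN = 22.98256 + 67.008 - 44 = 45.99056

45.99056


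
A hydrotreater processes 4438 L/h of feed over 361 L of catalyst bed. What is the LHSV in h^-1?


LHSV = volumetric feed rate / catalyst volume
= 4438 L/h / 361 L
= 12.29 h^-1

12.29 h^-1


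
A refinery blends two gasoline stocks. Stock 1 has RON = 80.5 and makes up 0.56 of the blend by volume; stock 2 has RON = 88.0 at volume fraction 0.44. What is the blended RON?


Linear blending: RON_blend = sum(vi * RONi)
Contribution 1: 0.56 * 80.5 = 45.08
Contribution 2: 0.44 * 88.0 = 38.72
RON_blend = 45.08 + 38.72 = 83.8

83.8


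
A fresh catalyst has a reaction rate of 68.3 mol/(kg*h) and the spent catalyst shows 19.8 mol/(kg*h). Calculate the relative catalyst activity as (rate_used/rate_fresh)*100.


Activity (%) = (rate_used / rate_fresh) * 100
rate_used = 19.8, rate_fresh = 68.3
= (19.8 / 68.3) * 100
= 0.2899 * 100 = 28.99

28.99 %


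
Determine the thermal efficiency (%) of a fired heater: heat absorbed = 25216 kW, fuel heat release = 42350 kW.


Furnace efficiency = Q_absorbed / Q_fuel * 100
= 25216 / 42350 * 100 = 59.54

59.54 %


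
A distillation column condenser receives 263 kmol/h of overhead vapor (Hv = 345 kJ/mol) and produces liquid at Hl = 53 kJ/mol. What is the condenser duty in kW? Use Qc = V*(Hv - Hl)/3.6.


Qc = 263 * (345 - 53) / 3.6 = 263 * 292 / 3.6 = 21330

21330 kW


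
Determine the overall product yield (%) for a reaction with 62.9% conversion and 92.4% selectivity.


Overall yield = conversion (%) * selectivity (%) / 100
Conversion = 62.9%, Selectivity = 92.4%
Y = 62.9 * 92.4 / 100
= 58.1196 %

58.1196 %


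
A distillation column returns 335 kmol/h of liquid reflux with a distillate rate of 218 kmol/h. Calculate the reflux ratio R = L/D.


Reflux ratio definition: R = L / D (liquid returned / distillate withdrawn)
L = 335 kmol/h, D = 218 kmol/h
R = 335 / 218 = 1.537

1.537


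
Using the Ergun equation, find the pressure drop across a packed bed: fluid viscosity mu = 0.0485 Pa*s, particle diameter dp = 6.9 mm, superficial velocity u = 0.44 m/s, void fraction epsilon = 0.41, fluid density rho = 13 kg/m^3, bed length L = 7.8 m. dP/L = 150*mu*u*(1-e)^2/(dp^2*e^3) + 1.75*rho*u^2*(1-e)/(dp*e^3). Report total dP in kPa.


dp = 6.9 mm = 0.0069 m
Viscous term = 150*0.0485*0.44*(1-0.41)^2 / (0.0069^2*0.41^3) = 339578
Inertial term = 1.75*13*0.44^2*(1-0.41) / (0.0069*0.41^3) = 5464.34
dP/L = 339578 + 5464.34 = 345042 Pa/m
dP = 345042 * 7.8 / 1000 = 2691 kPa

2691 kPa


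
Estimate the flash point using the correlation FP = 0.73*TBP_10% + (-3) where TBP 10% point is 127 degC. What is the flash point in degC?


FP = 0.73 * 127 + (-3) = 89.71

89.71 degC


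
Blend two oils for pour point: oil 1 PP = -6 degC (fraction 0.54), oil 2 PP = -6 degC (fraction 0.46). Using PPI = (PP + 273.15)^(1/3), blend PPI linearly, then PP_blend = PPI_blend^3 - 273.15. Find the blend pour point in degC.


PPI_1 = (-6 + 273.15)^(1/3) = 6.440482
PPI_2 = (-6 + 273.15)^(1/3) = 6.440482
PPI_blend = 0.54 * 6.440482 + 0.46 * 6.440482 = 6.440482
PP_blend = 6.440482^3 - 273.15 = 267.15 - 273.15 = -6

-6 degC


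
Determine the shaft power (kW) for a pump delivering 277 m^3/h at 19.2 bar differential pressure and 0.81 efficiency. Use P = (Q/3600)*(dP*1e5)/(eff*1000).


Q = 277 / 3600 = 0.0769444 m^3/s
P = 0.0769444 * (19.2 * 1e5) / 0.81 / 1000 = 182.4

182.4 kW


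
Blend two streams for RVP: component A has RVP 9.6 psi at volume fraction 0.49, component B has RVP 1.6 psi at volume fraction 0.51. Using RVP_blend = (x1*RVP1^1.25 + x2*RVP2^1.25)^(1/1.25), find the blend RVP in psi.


Chevron index: RVP_blend = (sum xi*RVPi^1.25)^(1/1.25)
RVP^1.25 terms: 0.49 * 9.6^1.25 + 0.51 * 1.6^1.25 = 9.19783
RVP_blend = 9.19783^(1/1.25) = 5.901

5.901 psi


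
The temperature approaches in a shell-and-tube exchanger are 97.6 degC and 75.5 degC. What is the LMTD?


LMTD = (dT1 - dT2) / ln(dT1/dT2)
= (97.6 - 75.5) / ln(97.6 / 75.5) = 22.1 / 0.256745 = 86.08

86.08 degC


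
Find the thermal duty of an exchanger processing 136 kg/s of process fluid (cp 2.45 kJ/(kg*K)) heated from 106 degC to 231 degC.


Q = m_dot * cp * delta_T
delta_T = 231 - 106 = 125 K
Q = 136 * 2.45 * 125
= 333.2 * 125
= 41650 kW

41650 kW


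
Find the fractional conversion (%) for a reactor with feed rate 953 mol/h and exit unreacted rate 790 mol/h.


X = (F_in - F_out) / F_in * 100
Moles reacted = 953 - 790 = 163
X = 163 / 953 * 100
= 0.1710 * 100
= 17.10 %

17.10 %


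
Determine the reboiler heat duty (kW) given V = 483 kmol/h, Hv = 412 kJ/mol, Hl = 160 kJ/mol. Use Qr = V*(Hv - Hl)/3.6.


Qr = 483 * (412 - 160) / 3.6 = 483 * 252 / 3.6 = 33810

33810 kW


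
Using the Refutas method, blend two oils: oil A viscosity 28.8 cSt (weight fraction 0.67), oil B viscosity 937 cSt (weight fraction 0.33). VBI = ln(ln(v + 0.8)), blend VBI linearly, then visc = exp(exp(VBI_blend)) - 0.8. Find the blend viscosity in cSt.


Refutas method: VBN_i = 14.534*ln(ln(visc_i + 0.8)) + 10.975, blended linearly by mass fraction; since VBN is linear in VBI_i = ln(ln(visc_i + 0.8)) and the fractions sum to 1, blend VBI directly: visc = exp(exp(VBI_blend)) - 0.8
VBI_1 = ln(ln(28.8 + 0.8)) = 1.22017
VBI_2 = ln(ln(937 + 0.8)) = 1.9233
VBI_blend = 0.67 * 1.22017 + 0.33 * 1.9233 = 1.4522
visc_blend = exp(exp(1.4522)) - 0.8 = 70.90

70.90 cSt


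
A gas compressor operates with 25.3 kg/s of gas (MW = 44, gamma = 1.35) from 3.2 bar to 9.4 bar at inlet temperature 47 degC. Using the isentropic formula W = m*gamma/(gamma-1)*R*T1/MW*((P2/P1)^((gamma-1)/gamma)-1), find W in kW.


Isentropic work: W = m*(gamma/(gamma-1))*(R*T1/MW)*((P2/P1)^((gamma-1)/gamma) - 1)
T1 = 47 + 273.15 = 320.15 K
Pressure ratio = 9.4 / 3.2 = 2.9375
Exponent = (1.35 - 1)/1.35 = 0.259259
(P2/P1)^exp - 1 = 2.9375^0.259259 - 1 = 0.322292
W = 25.3 * 1.35 / 0.35 * 8.314 * 320.15 / 44 * 0.322292 = 1903

1903 kW


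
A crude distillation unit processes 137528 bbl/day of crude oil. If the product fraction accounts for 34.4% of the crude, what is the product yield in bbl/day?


Crude throughput = 137528 bbl/day
Fraction yield = 34.4%
yield = throughput * fraction / 100
yield = 137528 * 34.4 / 100 = 47309.632

47309.632 bbl/day


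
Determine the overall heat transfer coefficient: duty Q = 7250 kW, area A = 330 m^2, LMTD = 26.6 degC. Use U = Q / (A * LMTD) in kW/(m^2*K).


From Q = U*A*LMTD, U = Q / (A * LMTD)
U = 7250 / (330 * 26.6) = 7250 / 8778 = 0.8259

0.8259 kW/(m^2*K)


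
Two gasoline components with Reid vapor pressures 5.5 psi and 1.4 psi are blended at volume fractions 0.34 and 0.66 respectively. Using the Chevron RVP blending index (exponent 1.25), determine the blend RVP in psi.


Chevron index: RVP_blend = (sum xi*RVPi^1.25)^(1/1.25)
RVP^1.25 terms: 0.34 * 5.5^1.25 + 0.66 * 1.4^1.25 = 3.86882
RVP_blend = 3.86882^(1/1.25) = 2.952

2.952 psi


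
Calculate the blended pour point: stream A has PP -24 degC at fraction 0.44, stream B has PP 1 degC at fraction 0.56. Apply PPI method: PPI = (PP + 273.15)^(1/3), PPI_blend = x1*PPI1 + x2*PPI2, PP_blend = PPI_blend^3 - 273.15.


PPI_1 = (-24 + 273.15)^(1/3) = 6.292458
PPI_2 = (1 + 273.15)^(1/3) = 6.49625
PPI_blend = 0.44 * 6.292458 + 0.56 * 6.49625 = 6.406582
PP_blend = 6.406582^3 - 273.15 = 262.9536 - 273.15 = -10.2

-10.2 degC


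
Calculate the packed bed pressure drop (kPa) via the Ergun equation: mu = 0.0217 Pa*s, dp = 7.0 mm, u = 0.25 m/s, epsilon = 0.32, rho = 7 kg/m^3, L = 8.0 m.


dp = 7.0 mm = 0.007 m
Viscous term = 150*0.0217*0.25*(1-0.32)^2 / (0.007^2*0.32^3) = 234349
Inertial term = 1.75*7*0.25^2*(1-0.32) / (0.007*0.32^3) = 2269.74
dP/L = 234349 + 2269.74 = 236619 Pa/m
dP = 236619 * 8.0 / 1000 = 1893 kPa

1893 kPa


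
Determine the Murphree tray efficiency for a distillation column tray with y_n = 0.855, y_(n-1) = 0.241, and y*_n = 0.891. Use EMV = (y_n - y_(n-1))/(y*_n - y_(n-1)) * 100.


Murphree vapor efficiency: EMV = (y_n - y_(n-1)) / (y*_n - y_(n-1)) * 100
EMV = (0.855 - 0.241) / (0.891 - 0.241) * 100 = 0.614 / 0.65 * 100 = 94.46

94.46 %


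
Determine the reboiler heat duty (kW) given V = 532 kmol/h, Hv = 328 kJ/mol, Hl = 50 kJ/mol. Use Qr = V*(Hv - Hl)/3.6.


Qr = 532 * (328 - 50) / 3.6 = 532 * 278 / 3.6 = 41080

41080 kW


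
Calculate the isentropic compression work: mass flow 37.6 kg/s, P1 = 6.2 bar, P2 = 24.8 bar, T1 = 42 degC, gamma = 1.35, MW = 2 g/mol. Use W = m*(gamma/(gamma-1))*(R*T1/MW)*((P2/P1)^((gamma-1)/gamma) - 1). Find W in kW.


Isentropic work: W = m*(gamma/(gamma-1))*(R*T1/MW)*((P2/P1)^((gamma-1)/gamma) - 1)
T1 = 42 + 273.15 = 315.15 K
Pressure ratio = 24.8 / 6.2 = 4
Exponent = (1.35 - 1)/1.35 = 0.259259
(P2/P1)^exp - 1 = 4^0.259259 - 1 = 0.432483
W = 37.6 * 1.35 / 0.35 * 8.314 * 315.15 / 2 * 0.432483 = 82170

82170 kW


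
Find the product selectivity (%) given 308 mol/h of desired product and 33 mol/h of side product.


Selectivity = desired / (desired + undesired) * 100
Total products = 308 + 33 = 341 mol/h
S = 308 / 341 * 100
= 0.9032 * 100
= 90.32 %

90.32 %


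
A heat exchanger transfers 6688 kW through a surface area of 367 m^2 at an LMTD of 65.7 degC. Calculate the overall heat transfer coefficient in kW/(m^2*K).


From Q = U*A*LMTD, U = Q / (A * LMTD)
U = 6688 / (367 * 65.7) = 6688 / 24111.9 = 0.2774

0.2774 kW/(m^2*K)


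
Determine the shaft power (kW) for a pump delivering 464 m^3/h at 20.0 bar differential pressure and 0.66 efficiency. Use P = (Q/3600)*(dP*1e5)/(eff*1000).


Q = 464 / 3600 = 0.128889 m^3/s
P = 0.128889 * (20.0 * 1e5) / 0.66 / 1000 = 390.6

390.6 kW


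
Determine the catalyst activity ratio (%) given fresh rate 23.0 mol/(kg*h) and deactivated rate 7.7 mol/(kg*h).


Activity (%) = (rate_used / rate_fresh) * 100
rate_used = 7.7, rate_fresh = 23.0
= (7.7 / 23.0) * 100
= 0.3348 * 100 = 33.48

33.48 %


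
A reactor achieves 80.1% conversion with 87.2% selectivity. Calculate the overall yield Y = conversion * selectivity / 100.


Overall yield = conversion (%) * selectivity (%) / 100
Conversion = 80.1%, Selectivity = 87.2%
Y = 80.1 * 87.2 / 100
= 69.8472 %

69.8472 %


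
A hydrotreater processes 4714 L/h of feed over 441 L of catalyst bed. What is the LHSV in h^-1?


LHSV = volumetric feed rate / catalyst volume
= 4714 L/h / 441 L
= 10.69 h^-1

10.69 h^-1


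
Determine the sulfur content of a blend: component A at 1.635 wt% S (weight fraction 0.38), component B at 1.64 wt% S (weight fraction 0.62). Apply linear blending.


Linear sulfur blending: S_blend = x1*S1 + x2*S2
Contribution 1: 0.38 * 1.635 = 0.6213 wt%
Contribution 2: 0.62 * 1.64 = 1.0168 wt%
S_blend = 0.6213 + 1.0168 = 1.6381

1.6381 wt%


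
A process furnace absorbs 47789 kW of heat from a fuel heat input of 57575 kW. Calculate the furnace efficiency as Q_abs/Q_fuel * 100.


Furnace efficiency = Q_absorbed / Q_fuel * 100
= 47789 / 57575 * 100 = 83.00

83.00 %


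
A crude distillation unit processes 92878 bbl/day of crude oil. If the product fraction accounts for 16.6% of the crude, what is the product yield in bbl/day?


Crude throughput = 92878 bbl/day
Fraction yield = 16.6%
yield = throughput * fraction / 100
yield = 92878 * 16.6 / 100 = 15417.748

15417.748 bbl/day


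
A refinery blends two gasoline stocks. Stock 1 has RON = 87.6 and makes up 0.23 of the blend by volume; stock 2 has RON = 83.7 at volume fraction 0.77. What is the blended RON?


Linear blending: RON_blend = sum(vi * RONi)
Contribution 1: 0.23 * 87.6 = 20.148
Contribution 2: 0.77 * 83.7 = 64.449
RON_blend = 20.148 + 64.449 = 84.597

84.597


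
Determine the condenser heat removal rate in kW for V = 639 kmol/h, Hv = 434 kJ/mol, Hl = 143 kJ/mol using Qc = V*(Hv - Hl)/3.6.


Qc = 639 * (434 - 143) / 3.6 = 639 * 291 / 3.6 = 51650

51650 kW


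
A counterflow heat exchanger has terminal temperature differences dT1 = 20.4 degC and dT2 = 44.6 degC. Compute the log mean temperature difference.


LMTD = (dT1 - dT2) / ln(dT1/dT2)
= (20.4 - 44.6) / ln(20.4 / 44.6) = -24.2 / -0.782199 = 30.94

30.94 degC


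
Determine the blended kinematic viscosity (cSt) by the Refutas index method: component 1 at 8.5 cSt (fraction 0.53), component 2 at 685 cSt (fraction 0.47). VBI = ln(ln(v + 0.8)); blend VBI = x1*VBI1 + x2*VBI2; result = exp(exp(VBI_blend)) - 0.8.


Refutas method: VBN_i = 14.534*ln(ln(visc_i + 0.8)) + 10.975, blended linearly by mass fraction; since VBN is linear in VBI_i = ln(ln(visc_i + 0.8)) and the fractions sum to 1, blend VBI directly: visc = exp(exp(VBI_blend)) - 0.8
VBI_1 = ln(ln(8.5 + 0.8)) = 0.802008
VBI_2 = ln(ln(685 + 0.8)) = 1.8765
VBI_blend = 0.53 * 0.802008 + 0.47 * 1.8765 = 1.30702
visc_blend = exp(exp(1.30702)) - 0.8 = 39.45

39.45 cSt


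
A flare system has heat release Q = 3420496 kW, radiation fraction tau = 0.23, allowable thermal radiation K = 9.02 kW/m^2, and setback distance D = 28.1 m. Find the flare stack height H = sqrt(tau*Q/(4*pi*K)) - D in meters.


tau*Q/(4*pi*K) = 0.23 * 3420496 / (4 * pi * 9.02) = 6940.66
sqrt(6940.66) = 83.3106
H = 83.3106 - 28.1 = 55.21

55.21 m


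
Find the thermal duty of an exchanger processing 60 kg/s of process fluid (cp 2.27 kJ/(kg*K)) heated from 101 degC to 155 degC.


Q = m_dot * cp * delta_T
delta_T = 155 - 101 = 54 K
Q = 60 * 2.27 * 54
= 136.2 * 54
= 7354.8 kW

7354.8 kW


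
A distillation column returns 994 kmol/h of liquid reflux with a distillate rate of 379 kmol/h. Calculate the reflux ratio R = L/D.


Reflux ratio definition: R = L / D (liquid returned / distillate withdrawn)
L = 994 kmol/h, D = 379 kmol/h
R = 994 / 379 = 2.623

2.623


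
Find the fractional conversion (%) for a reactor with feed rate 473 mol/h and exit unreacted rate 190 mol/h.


X = (F_in - F_out) / F_in * 100
Moles reacted = 473 - 190 = 283
X = 283 / 473 * 100
= 0.5983 * 100
= 59.83 %

59.83 %


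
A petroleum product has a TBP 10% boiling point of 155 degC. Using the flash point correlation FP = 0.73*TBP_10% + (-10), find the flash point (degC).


FP = 0.73 * 155 + (-10) = 103.15

103.15 degC


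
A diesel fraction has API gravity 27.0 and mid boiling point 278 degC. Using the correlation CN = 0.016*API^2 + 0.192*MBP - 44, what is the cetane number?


CN = 0.016 * 27.0^2 + 0.192 * 278 - 44
CN = 11.664 + 53.376 - 44 = 21.04

21.04


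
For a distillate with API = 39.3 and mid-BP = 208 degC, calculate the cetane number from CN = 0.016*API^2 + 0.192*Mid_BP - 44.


CN = 0.016 * 39.3^2 + 0.192 * 208 - 44
CN = 24.71184 + 39.936 - 44 = 20.64784

20.64784


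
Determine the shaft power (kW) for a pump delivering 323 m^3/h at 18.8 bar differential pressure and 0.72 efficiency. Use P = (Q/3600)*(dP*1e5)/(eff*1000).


Q = 323 / 3600 = 0.0897222 m^3/s
P = 0.0897222 * (18.8 * 1e5) / 0.72 / 1000 = 234.3

234.3 kW


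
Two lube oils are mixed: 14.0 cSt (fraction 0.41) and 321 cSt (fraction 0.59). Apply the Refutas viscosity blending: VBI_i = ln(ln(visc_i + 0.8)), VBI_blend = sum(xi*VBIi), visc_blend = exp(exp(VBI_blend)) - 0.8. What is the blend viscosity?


Refutas method: VBN_i = 14.534*ln(ln(visc_i + 0.8)) + 10.975, blended linearly by mass fraction; since VBN is linear in VBI_i = ln(ln(visc_i + 0.8)) and the fractions sum to 1, blend VBI directly: visc = exp(exp(VBI_blend)) - 0.8
VBI_1 = ln(ln(14.0 + 0.8)) = 0.99126
VBI_2 = ln(ln(321 + 0.8)) = 1.75335
VBI_blend = 0.41 * 0.99126 + 0.59 * 1.75335 = 1.44089
visc_blend = exp(exp(1.44089)) - 0.8 = 67.54

67.54 cSt


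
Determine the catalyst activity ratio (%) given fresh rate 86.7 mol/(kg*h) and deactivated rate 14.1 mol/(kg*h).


Activity (%) = (rate_used / rate_fresh) * 100
rate_used = 14.1, rate_fresh = 86.7
= (14.1 / 86.7) * 100
= 0.1626 * 100 = 16.26

16.26 %


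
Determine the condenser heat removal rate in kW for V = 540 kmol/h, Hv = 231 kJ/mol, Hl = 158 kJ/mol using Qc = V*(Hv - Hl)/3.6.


Qc = 540 * (231 - 158) / 3.6 = 540 * 73 / 3.6 = 10950

10950 kW


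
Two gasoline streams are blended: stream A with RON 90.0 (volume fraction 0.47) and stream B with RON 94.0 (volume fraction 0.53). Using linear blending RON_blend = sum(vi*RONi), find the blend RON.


Linear blending: RON_blend = sum(vi * RONi)
Contribution 1: 0.47 * 90.0 = 42.3
Contribution 2: 0.53 * 94.0 = 49.82
RON_blend = 42.3 + 49.82 = 92.12

92.12


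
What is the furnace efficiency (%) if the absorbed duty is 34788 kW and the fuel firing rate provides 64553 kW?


Furnace efficiency = Q_absorbed / Q_fuel * 100
= 34788 / 64553 * 100 = 53.89

53.89 %


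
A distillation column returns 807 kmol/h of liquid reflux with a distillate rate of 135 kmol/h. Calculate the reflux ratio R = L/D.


Reflux ratio definition: R = L / D (liquid returned / distillate withdrawn)
L = 807 kmol/h, D = 135 kmol/h
R = 807 / 135 = 5.978

5.978


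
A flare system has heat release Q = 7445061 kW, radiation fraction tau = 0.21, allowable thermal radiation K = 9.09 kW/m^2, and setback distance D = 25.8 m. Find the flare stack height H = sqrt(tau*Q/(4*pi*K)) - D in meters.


tau*Q/(4*pi*K) = 0.21 * 7445061 / (4 * pi * 9.09) = 13687.2
sqrt(13687.2) = 116.992
H = 116.992 - 25.8 = 91.19

91.19 m


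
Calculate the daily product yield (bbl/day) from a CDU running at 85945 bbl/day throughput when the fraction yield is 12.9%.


Crude throughput = 85945 bbl/day
Fraction yield = 12.9%
yield = throughput * fraction / 100
yield = 85945 * 12.9 / 100 = 11086.905

11086.905 bbl/day


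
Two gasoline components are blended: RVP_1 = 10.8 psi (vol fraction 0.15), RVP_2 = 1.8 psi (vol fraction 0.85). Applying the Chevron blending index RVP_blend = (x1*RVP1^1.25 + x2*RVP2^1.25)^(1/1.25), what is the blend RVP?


Chevron index: RVP_blend = (sum xi*RVPi^1.25)^(1/1.25)
RVP^1.25 terms: 0.15 * 10.8^1.25 + 0.85 * 1.8^1.25 = 4.70896
RVP_blend = 4.70896^(1/1.25) = 3.454

3.454 psi


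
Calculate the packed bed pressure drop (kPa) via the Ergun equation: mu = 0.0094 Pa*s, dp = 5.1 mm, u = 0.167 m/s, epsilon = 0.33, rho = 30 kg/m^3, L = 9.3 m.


dp = 5.1 mm = 0.0051 m
Viscous term = 150*0.0094*0.167*(1-0.33)^2 / (0.0051^2*0.33^3) = 113084
Inertial term = 1.75*30*0.167^2*(1-0.33) / (0.0051*0.33^3) = 5352.48
dP/L = 113084 + 5352.48 = 118436 Pa/m
dP = 118436 * 9.3 / 1000 = 1101 kPa

1101 kPa


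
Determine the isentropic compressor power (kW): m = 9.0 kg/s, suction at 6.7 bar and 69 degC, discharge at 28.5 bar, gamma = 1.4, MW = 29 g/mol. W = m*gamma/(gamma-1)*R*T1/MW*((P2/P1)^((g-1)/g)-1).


Isentropic work: W = m*(gamma/(gamma-1))*(R*T1/MW)*((P2/P1)^((gamma-1)/gamma) - 1)
T1 = 69 + 273.15 = 342.15 K
Pressure ratio = 28.5 / 6.7 = 4.25373
Exponent = (1.4 - 1)/1.4 = 0.285714
(P2/P1)^exp - 1 = 4.25373^0.285714 - 1 = 0.512336
W = 9.0 * 1.4 / 0.4 * 8.314 * 342.15 / 29 * 0.512336 = 1583

1583 kW


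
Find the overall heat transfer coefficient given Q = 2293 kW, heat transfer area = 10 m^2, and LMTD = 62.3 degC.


From Q = U*A*LMTD, U = Q / (A * LMTD)
U = 2293 / (10 * 62.3) = 2293 / 623 = 3.681

3.681 kW/(m^2*K)


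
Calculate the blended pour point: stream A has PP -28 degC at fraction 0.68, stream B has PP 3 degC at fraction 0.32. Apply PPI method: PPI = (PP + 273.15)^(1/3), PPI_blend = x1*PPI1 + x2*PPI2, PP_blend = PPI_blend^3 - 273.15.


PPI_1 = (-28 + 273.15)^(1/3) = 6.258601
PPI_2 = (3 + 273.15)^(1/3) = 6.512009
PPI_blend = 0.68 * 6.258601 + 0.32 * 6.512009 = 6.339692
PP_blend = 6.339692^3 - 273.15 = 254.803 - 273.15 = -18.35

-18.35 degC


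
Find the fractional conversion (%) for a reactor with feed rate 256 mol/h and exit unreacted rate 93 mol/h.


X = (F_in - F_out) / F_in * 100
Moles reacted = 256 - 93 = 163
X = 163 / 256 * 100
= 0.6367 * 100
= 63.67 %

63.67 %


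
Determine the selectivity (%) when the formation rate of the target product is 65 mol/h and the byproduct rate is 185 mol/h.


Selectivity = desired / (desired + undesired) * 100
Total products = 65 + 185 = 250 mol/h
S = 65 / 250 * 100
= 0.2600 * 100
= 26.00 %

26.00 %


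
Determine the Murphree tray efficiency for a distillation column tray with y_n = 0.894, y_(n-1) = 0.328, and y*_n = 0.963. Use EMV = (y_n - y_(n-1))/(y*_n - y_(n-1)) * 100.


Murphree vapor efficiency: EMV = (y_n - y_(n-1)) / (y*_n - y_(n-1)) * 100
EMV = (0.894 - 0.328) / (0.963 - 0.328) * 100 = 0.566 / 0.635 * 100 = 89.13

89.13 %


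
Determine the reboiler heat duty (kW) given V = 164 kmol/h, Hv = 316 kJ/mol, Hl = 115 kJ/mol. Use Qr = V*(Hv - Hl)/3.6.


Qr = 164 * (316 - 115) / 3.6 = 164 * 201 / 3.6 = 9157

9157 kW


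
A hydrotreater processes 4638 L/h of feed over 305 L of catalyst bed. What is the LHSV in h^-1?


LHSV = volumetric feed rate / catalyst volume
= 4638 L/h / 305 L
= 15.21 h^-1

15.21 h^-1


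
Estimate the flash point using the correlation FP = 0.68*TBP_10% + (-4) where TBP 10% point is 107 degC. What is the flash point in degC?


FP = 0.68 * 107 + (-4) = 68.76

68.76 degC


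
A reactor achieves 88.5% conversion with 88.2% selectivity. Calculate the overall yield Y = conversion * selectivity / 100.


Overall yield = conversion (%) * selectivity (%) / 100
Conversion = 88.5%, Selectivity = 88.2%
Y = 88.5 * 88.2 / 100
= 78.057 %

78.057 %


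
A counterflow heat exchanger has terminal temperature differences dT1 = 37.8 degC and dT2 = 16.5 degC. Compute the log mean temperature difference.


LMTD = (dT1 - dT2) / ln(dT1/dT2)
= (37.8 - 16.5) / ln(37.8 / 16.5) = 21.3 / 0.828949 = 25.70

25.70 degC


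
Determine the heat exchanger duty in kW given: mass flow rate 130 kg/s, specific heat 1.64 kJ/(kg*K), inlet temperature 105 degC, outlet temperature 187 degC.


Q = m_dot * cp * delta_T
delta_T = 187 - 105 = 82 K
Q = 130 * 1.64 * 82
= 213.2 * 82
= 17482.4 kW

17482.4 kW


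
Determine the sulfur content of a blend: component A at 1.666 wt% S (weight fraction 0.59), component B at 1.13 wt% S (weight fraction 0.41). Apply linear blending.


Linear sulfur blending: S_blend = x1*S1 + x2*S2
Contribution 1: 0.59 * 1.666 = 0.98294 wt%
Contribution 2: 0.41 * 1.13 = 0.4633 wt%
S_blend = 0.98294 + 0.4633 = 1.44624

1.44624 wt%


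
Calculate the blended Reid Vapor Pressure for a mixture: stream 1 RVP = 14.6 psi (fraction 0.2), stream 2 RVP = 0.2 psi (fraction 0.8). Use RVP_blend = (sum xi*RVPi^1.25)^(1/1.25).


Chevron index: RVP_blend = (sum xi*RVPi^1.25)^(1/1.25)
RVP^1.25 terms: 0.2 * 14.6^1.25 + 0.8 * 0.2^1.25 = 5.81483
RVP_blend = 5.81483^(1/1.25) = 4.089

4.089 psi


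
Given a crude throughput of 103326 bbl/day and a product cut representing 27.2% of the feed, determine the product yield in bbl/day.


Crude throughput = 103326 bbl/day
Fraction yield = 27.2%
yield = throughput * fraction / 100
yield = 103326 * 27.2 / 100 = 28104.672

28104.672 bbl/day


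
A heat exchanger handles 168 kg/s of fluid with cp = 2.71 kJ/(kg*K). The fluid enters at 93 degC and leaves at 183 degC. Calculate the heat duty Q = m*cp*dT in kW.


Q = m_dot * cp * delta_T
delta_T = 183 - 93 = 90 K
Q = 168 * 2.71 * 90
= 455.28 * 90
= 40975.2 kW

40975.2 kW


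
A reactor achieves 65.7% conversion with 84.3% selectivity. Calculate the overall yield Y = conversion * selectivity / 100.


Overall yield = conversion (%) * selectivity (%) / 100
Conversion = 65.7%, Selectivity = 84.3%
Y = 65.7 * 84.3 / 100
= 55.3851 %

55.3851 %


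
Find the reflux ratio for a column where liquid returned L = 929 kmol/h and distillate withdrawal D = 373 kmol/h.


Reflux ratio definition: R = L / D (liquid returned / distillate withdrawn)
L = 929 kmol/h, D = 373 kmol/h
R = 929 / 373 = 2.491

2.491


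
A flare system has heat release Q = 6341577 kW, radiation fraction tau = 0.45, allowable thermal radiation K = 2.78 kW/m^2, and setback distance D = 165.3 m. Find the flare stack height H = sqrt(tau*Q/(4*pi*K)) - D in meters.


tau*Q/(4*pi*K) = 0.45 * 6341577 / (4 * pi * 2.78) = 81687.4
sqrt(81687.4) = 285.81
H = 285.81 - 165.3 = 120.5

120.5 m


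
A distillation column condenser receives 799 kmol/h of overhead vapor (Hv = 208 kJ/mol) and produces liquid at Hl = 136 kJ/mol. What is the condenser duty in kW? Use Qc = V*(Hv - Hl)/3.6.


Qc = 799 * (208 - 136) / 3.6 = 799 * 72 / 3.6 = 15980

15980 kW


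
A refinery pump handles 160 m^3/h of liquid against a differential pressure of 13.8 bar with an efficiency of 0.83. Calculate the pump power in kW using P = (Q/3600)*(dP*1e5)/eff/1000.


Q = 160 / 3600 = 0.0444444 m^3/s
P = 0.0444444 * (13.8 * 1e5) / 0.83 / 1000 = 73.90

73.90 kW


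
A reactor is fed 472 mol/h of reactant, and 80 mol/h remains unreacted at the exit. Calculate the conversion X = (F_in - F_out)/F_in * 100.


X = (F_in - F_out) / F_in * 100
Moles reacted = 472 - 80 = 392
X = 392 / 472 * 100
= 0.8305 * 100
= 83.05 %

83.05 %


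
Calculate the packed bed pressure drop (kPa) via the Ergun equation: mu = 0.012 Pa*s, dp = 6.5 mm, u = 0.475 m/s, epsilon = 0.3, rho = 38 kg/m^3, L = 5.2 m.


dp = 6.5 mm = 0.0065 m
Viscous term = 150*0.012*0.475*(1-0.3)^2 / (0.0065^2*0.3^3) = 367258
Inertial term = 1.75*38*0.475^2*(1-0.3) / (0.0065*0.3^3) = 59845.3
dP/L = 367258 + 59845.3 = 427103 Pa/m
dP = 427103 * 5.2 / 1000 = 2221 kPa

2221 kPa


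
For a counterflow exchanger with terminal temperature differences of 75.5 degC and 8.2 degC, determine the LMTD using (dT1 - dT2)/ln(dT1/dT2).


LMTD = (dT1 - dT2) / ln(dT1/dT2)
= (75.5 - 8.2) / ln(75.5 / 8.2) = 67.3 / 2.22 = 30.32

30.32 degC


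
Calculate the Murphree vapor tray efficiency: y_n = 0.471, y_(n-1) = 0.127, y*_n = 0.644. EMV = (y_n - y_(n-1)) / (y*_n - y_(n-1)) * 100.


Murphree vapor efficiency: EMV = (y_n - y_(n-1)) / (y*_n - y_(n-1)) * 100
EMV = (0.471 - 0.127) / (0.644 - 0.127) * 100 = 0.344 / 0.517 * 100 = 66.54

66.54 %


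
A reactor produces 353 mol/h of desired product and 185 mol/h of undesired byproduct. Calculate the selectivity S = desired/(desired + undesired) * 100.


Selectivity = desired / (desired + undesired) * 100
Total products = 353 + 185 = 538 mol/h
S = 353 / 538 * 100
= 0.6561 * 100
= 65.61 %

65.61 %


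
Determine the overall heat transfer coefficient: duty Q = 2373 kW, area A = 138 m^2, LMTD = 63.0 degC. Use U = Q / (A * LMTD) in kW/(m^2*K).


From Q = U*A*LMTD, U = Q / (A * LMTD)
U = 2373 / (138 * 63.0) = 2373 / 8694 = 0.2729

0.2729 kW/(m^2*K)


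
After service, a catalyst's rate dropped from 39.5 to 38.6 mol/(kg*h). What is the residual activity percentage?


Activity (%) = (rate_used / rate_fresh) * 100
rate_used = 38.6, rate_fresh = 39.5
= (38.6 / 39.5) * 100
= 0.9772 * 100 = 97.72

97.72 %


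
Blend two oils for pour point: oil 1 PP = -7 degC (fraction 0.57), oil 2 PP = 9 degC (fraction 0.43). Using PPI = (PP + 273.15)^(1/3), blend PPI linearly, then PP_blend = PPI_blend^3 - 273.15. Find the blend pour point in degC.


PPI_1 = (-7 + 273.15)^(1/3) = 6.432436
PPI_2 = (9 + 273.15)^(1/3) = 6.558835
PPI_blend = 0.57 * 6.432436 + 0.43 * 6.558835 = 6.486788
PP_blend = 6.486788^3 - 273.15 = 272.9538 - 273.15 = -0.2

-0.2 degC


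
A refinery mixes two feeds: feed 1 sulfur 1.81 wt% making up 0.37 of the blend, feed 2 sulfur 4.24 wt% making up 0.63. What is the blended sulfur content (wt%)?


Linear sulfur blending: S_blend = x1*S1 + x2*S2
Contribution 1: 0.37 * 1.81 = 0.6697 wt%
Contribution 2: 0.63 * 4.24 = 2.6712 wt%
S_blend = 0.6697 + 2.6712 = 3.3409

3.3409 wt%


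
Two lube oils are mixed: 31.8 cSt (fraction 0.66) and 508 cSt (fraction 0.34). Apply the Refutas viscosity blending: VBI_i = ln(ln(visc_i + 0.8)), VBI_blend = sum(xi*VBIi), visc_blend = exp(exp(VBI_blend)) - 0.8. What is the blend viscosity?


Refutas method: VBN_i = 14.534*ln(ln(visc_i + 0.8)) + 10.975, blended linearly by mass fraction; since VBN is linear in VBI_i = ln(ln(visc_i + 0.8)) and the fractions sum to 1, blend VBI directly: visc = exp(exp(VBI_blend)) - 0.8
VBI_1 = ln(ln(31.8 + 0.8)) = 1.24827
VBI_2 = ln(ln(508 + 0.8)) = 1.82971
VBI_blend = 0.66 * 1.24827 + 0.34 * 1.82971 = 1.44596
visc_blend = exp(exp(1.44596)) - 0.8 = 69.02

69.02 cSt


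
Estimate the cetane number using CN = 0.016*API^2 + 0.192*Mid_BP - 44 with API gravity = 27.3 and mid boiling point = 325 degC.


CN = 0.016 * 27.3^2 + 0.192 * 325 - 44
CN = 11.92464 + 62.4 - 44 = 30.32464

30.32464


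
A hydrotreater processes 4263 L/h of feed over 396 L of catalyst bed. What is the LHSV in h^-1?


LHSV = volumetric feed rate / catalyst volume
= 4263 L/h / 396 L
= 10.77 h^-1

10.77 h^-1


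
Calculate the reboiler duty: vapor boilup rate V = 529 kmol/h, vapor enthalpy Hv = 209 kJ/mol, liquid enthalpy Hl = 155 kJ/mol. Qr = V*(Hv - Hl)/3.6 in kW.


Qr = 529 * (209 - 155) / 3.6 = 529 * 54 / 3.6 = 7935

7935 kW


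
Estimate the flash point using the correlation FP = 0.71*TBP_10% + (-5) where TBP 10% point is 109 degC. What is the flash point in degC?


FP = 0.71 * 109 + (-5) = 72.39

72.39 degC


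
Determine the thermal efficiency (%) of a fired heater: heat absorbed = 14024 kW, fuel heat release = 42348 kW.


Furnace efficiency = Q_absorbed / Q_fuel * 100
= 14024 / 42348 * 100 = 33.12

33.12 %


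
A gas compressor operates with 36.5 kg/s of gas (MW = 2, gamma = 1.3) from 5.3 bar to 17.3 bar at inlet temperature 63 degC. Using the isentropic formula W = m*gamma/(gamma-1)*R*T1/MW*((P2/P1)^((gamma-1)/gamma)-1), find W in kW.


Isentropic work: W = m*(gamma/(gamma-1))*(R*T1/MW)*((P2/P1)^((gamma-1)/gamma) - 1)
T1 = 63 + 273.15 = 336.15 K
Pressure ratio = 17.3 / 5.3 = 3.26415
Exponent = (1.3 - 1)/1.3 = 0.230769
(P2/P1)^exp - 1 = 3.26415^0.230769 - 1 = 0.3139
W = 36.5 * 1.3 / 0.3 * 8.314 * 336.15 / 2 * 0.3139 = 69380

69380 kW


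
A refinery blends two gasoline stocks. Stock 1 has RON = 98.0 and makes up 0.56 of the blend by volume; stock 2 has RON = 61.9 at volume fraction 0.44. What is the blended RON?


Linear blending: RON_blend = sum(vi * RONi)
Contribution 1: 0.56 * 98.0 = 54.88
Contribution 2: 0.44 * 61.9 = 27.236
RON_blend = 54.88 + 27.236 = 82.116

82.116


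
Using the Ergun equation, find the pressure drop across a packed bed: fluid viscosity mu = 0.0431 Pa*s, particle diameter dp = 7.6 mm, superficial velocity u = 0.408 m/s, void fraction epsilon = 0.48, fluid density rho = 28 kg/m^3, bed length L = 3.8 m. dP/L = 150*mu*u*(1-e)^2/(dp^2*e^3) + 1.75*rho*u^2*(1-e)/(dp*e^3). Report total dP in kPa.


dp = 7.6 mm = 0.0076 m
Viscous term = 150*0.0431*0.408*(1-0.48)^2 / (0.0076^2*0.48^3) = 111657
Inertial term = 1.75*28*0.408^2*(1-0.48) / (0.0076*0.48^3) = 5046.41
dP/L = 111657 + 5046.41 = 116703 Pa/m
dP = 116703 * 3.8 / 1000 = 443.5 kPa

443.5 kPa


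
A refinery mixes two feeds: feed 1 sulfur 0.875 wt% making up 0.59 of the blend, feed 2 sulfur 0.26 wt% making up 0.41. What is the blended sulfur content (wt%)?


Linear sulfur blending: S_blend = x1*S1 + x2*S2
Contribution 1: 0.59 * 0.875 = 0.51625 wt%
Contribution 2: 0.41 * 0.26 = 0.1066 wt%
S_blend = 0.51625 + 0.1066 = 0.62285

0.62285 wt%


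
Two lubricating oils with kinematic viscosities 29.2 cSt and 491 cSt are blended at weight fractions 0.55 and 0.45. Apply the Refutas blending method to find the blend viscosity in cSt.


Refutas method: VBN_i = 14.534*ln(ln(visc_i + 0.8)) + 10.975, blended linearly by mass fraction; since VBN is linear in VBI_i = ln(ln(visc_i + 0.8)) and the fractions sum to 1, blend VBI directly: visc = exp(exp(VBI_blend)) - 0.8
VBI_1 = ln(ln(29.2 + 0.8)) = 1.22413
VBI_2 = ln(ln(491 + 0.8)) = 1.82424
VBI_blend = 0.55 * 1.22413 + 0.45 * 1.82424 = 1.49418
visc_blend = exp(exp(1.49418)) - 0.8 = 85.31

85.31 cSt


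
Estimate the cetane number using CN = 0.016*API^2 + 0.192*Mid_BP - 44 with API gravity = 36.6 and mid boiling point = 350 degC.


CN = 0.016 * 36.6^2 + 0.192 * 350 - 44
CN = 21.43296 + 67.2 - 44 = 44.63296

44.63296
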